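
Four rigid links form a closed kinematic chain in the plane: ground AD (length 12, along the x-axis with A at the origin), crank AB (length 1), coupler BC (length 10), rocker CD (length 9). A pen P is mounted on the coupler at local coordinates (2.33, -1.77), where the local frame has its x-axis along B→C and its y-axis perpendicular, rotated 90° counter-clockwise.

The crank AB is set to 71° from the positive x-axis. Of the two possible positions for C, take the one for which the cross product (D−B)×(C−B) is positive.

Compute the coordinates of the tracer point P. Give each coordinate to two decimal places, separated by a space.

3.23 1.27

A=(0,0), D=(12.00,0)
B = A + 1.00·(cos71°, sin71°) = (0.3256, 0.9455)
|BD| = 11.7127
circle(B,10.00) ∩ circle(D,9.00): a=6.6674, h=7.4529
  candidates: C₊=(7.5729,7.8358) cross=87.293; C₋=(6.3696,-7.0213) cross=-87.293
  mode + wants cross > 0 → take C=(7.5729,7.8358) (cross=87.293)
ex = (C−B)/|BC| = (0.7247,0.6890); ey = (-0.6890,0.7247)
P = B + 2.33·ex + -1.77·ey = (3.2338,1.2682)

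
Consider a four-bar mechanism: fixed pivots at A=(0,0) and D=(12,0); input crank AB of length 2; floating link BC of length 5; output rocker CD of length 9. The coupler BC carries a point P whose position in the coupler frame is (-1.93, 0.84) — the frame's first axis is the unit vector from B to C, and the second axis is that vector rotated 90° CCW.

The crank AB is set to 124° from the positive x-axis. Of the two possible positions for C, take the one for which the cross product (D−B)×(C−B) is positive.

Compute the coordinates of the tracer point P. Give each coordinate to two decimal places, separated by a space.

-3.22 1.83

A=(0,0), D=(12.00,0)
B = A + 2.00·(cos124°, sin124°) = (-1.1184, 1.6581)
|BD| = 13.2228
circle(B,5.00) ∩ circle(D,9.00): a=4.4938, h=2.1922
  candidates: C₊=(3.6148,3.2694) cross=28.987; C₋=(3.0651,-1.0803) cross=-28.987
  mode + wants cross > 0 → take C=(3.6148,3.2694) (cross=28.987)
ex = (C−B)/|BC| = (0.9466,0.3223); ey = (-0.3223,0.9466)
P = B + -1.93·ex + 0.84·ey = (-3.2161,1.8313)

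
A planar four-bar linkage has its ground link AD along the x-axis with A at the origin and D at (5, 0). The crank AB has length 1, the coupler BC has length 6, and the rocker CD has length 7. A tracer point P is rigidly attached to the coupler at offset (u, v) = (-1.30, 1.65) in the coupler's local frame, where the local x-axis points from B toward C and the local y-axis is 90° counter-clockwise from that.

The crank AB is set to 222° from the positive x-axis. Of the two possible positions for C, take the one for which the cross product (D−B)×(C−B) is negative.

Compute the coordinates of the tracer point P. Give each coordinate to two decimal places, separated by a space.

0.24 1.19

A=(0,0), D=(5.00,0)
B = A + 1.00·(cos222°, sin222°) = (-0.7431, -0.6691)
|BD| = 5.7820
circle(B,6.00) ∩ circle(D,7.00): a=1.7668, h=5.7340
  candidates: C₊=(0.3482,5.2308) cross=33.154; C₋=(1.6754,-6.1601) cross=-33.154
  mode - wants cross < 0 → take C=(1.6754,-6.1601) (cross=-33.154)
ex = (C−B)/|BC| = (0.4031,-0.9152); ey = (0.9152,0.4031)
P = B + -1.30·ex + 1.65·ey = (0.2429,1.1857)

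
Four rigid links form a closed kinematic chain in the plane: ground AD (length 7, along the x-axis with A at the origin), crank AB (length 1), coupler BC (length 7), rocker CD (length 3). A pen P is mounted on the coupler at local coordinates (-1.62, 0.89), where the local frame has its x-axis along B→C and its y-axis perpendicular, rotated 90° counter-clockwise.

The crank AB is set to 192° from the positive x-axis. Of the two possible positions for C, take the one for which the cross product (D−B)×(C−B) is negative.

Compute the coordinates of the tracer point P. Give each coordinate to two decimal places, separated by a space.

A=(0,0), D=(7.00,0)
B = A + 1.00·(cos192°, sin192°) = (-0.9781, -0.2079)
|BD| = 7.9809
circle(B,7.00) ∩ circle(D,3.00): a=6.4964, h=2.6070
  candidates: C₊=(5.4482,2.5674) cross=20.806; C₋=(5.5840,-2.6448) cross=-20.806
  mode - wants cross < 0 → take C=(5.5840,-2.6448) (cross=-20.806)
ex = (C−B)/|BC| = (0.9374,-0.3481); ey = (0.3481,0.9374)
P = B + -1.62·ex + 0.89·ey = (-2.1870,1.1904)

-2.19 1.19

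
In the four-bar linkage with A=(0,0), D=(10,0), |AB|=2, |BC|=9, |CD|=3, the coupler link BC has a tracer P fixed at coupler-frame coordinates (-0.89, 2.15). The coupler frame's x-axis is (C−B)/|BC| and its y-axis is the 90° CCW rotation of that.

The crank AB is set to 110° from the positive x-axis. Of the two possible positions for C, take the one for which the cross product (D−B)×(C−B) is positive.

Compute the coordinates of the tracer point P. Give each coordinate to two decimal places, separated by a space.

A=(0,0), D=(10.00,0)
B = A + 2.00·(cos110°, sin110°) = (-0.6840, 1.8794)
|BD| = 10.8481
circle(B,9.00) ∩ circle(D,3.00): a=8.7426, h=2.1370
  candidates: C₊=(8.2966,2.4695) cross=23.183; C₋=(7.5561,-1.7400) cross=-23.183
  mode + wants cross > 0 → take C=(8.2966,2.4695) (cross=23.183)
ex = (C−B)/|BC| = (0.9978,0.0656); ey = (-0.0656,0.9978)
P = B + -0.89·ex + 2.15·ey = (-1.7131,3.9664)

-1.71 3.97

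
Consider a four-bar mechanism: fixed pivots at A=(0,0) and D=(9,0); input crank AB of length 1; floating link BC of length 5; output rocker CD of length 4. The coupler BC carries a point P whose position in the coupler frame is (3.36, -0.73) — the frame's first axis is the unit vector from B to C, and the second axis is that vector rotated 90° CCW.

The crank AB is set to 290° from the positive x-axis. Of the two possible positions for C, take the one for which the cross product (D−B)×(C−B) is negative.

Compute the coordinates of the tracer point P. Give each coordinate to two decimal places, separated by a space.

3.59 -2.06

A=(0,0), D=(9.00,0)
B = A + 1.00·(cos290°, sin290°) = (0.3420, -0.9397)
|BD| = 8.7088
circle(B,5.00) ∩ circle(D,4.00): a=4.8711, h=1.1279
  candidates: C₊=(5.0630,0.7072) cross=9.822; C₋=(5.3064,-1.5354) cross=-9.822
  mode - wants cross < 0 → take C=(5.3064,-1.5354) (cross=-9.822)
ex = (C−B)/|BC| = (0.9929,-0.1191); ey = (0.1191,0.9929)
P = B + 3.36·ex + -0.73·ey = (3.5911,-2.0648)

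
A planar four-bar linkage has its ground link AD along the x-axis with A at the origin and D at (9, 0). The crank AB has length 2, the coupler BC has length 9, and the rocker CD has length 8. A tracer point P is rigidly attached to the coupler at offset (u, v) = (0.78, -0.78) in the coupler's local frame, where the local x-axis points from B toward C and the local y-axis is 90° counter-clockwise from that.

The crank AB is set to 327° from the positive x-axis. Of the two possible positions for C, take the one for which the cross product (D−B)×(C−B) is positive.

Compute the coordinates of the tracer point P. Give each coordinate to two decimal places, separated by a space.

A=(0,0), D=(9.00,0)
B = A + 2.00·(cos327°, sin327°) = (1.6773, -1.0893)
|BD| = 7.4032
circle(B,9.00) ∩ circle(D,8.00): a=4.8498, h=7.5815
  candidates: C₊=(5.3588,7.1233) cross=56.128; C₋=(7.5898,-7.8747) cross=-56.128
  mode + wants cross > 0 → take C=(5.3588,7.1233) (cross=56.128)
ex = (C−B)/|BC| = (0.4091,0.9125); ey = (-0.9125,0.4091)
P = B + 0.78·ex + -0.78·ey = (2.7082,-0.6966)

2.71 -0.70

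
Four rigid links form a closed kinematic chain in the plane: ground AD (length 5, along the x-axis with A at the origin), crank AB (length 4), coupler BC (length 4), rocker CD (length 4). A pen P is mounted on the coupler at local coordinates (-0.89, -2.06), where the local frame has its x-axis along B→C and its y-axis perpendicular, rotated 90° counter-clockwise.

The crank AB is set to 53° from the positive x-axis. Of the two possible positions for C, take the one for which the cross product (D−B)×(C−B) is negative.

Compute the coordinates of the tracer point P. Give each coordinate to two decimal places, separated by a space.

0.78 4.74

A=(0,0), D=(5.00,0)
B = A + 4.00·(cos53°, sin53°) = (2.4073, 3.1945)
|BD| = 4.1143
circle(B,4.00) ∩ circle(D,4.00): a=2.0571, h=3.4305
  candidates: C₊=(6.3672,3.7591) cross=14.114; C₋=(1.0400,-0.5645) cross=-14.114
  mode - wants cross < 0 → take C=(1.0400,-0.5645) (cross=-14.114)
ex = (C−B)/|BC| = (-0.3418,-0.9398); ey = (0.9398,-0.3418)
P = B + -0.89·ex + -2.06·ey = (0.7755,4.7351)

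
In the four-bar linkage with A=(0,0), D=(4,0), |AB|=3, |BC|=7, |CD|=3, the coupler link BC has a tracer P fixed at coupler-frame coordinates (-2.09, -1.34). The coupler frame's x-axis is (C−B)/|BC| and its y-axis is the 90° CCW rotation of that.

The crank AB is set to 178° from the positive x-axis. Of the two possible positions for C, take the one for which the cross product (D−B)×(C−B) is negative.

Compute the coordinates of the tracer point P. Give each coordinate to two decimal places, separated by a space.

-5.46 -0.20

A=(0,0), D=(4.00,0)
B = A + 3.00·(cos178°, sin178°) = (-2.9982, 0.1047)
|BD| = 6.9990
circle(B,7.00) ∩ circle(D,3.00): a=6.3570, h=2.9305
  candidates: C₊=(3.4020,2.9398) cross=20.511; C₋=(3.3143,-2.9206) cross=-20.511
  mode - wants cross < 0 → take C=(3.3143,-2.9206) (cross=-20.511)
ex = (C−B)/|BC| = (0.9018,-0.4322); ey = (0.4322,0.9018)
P = B + -2.09·ex + -1.34·ey = (-5.4620,-0.2004)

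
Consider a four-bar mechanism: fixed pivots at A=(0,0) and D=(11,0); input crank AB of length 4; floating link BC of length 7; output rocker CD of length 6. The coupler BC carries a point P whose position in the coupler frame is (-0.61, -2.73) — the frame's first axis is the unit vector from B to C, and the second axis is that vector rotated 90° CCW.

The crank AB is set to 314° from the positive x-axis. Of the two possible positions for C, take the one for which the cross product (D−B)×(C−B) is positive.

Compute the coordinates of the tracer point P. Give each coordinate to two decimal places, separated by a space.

A=(0,0), D=(11.00,0)
B = A + 4.00·(cos314°, sin314°) = (2.7786, -2.8774)
|BD| = 8.7103
circle(B,7.00) ∩ circle(D,6.00): a=5.1014, h=4.7933
  candidates: C₊=(6.0103,3.3320) cross=41.751; C₋=(9.1771,-5.7164) cross=-41.751
  mode + wants cross > 0 → take C=(6.0103,3.3320) (cross=41.751)
ex = (C−B)/|BC| = (0.4617,0.8871); ey = (-0.8871,0.4617)
P = B + -0.61·ex + -2.73·ey = (4.9187,-4.6788)

4.92 -4.68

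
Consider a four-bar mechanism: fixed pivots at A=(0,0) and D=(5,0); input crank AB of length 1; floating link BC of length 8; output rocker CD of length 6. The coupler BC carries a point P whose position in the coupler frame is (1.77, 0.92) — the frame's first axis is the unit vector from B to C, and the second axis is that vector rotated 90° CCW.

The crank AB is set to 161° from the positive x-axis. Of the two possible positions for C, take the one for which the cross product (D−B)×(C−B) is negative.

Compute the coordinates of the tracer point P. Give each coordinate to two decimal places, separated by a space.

0.88 -0.48

A=(0,0), D=(5.00,0)
B = A + 1.00·(cos161°, sin161°) = (-0.9455, 0.3256)
|BD| = 5.9544
circle(B,8.00) ∩ circle(D,6.00): a=5.3284, h=5.9673
  candidates: C₊=(4.7012,5.9926) cross=35.532; C₋=(4.0486,-5.9241) cross=-35.532
  mode - wants cross < 0 → take C=(4.0486,-5.9241) (cross=-35.532)
ex = (C−B)/|BC| = (0.6243,-0.7812); ey = (0.7812,0.6243)
P = B + 1.77·ex + 0.92·ey = (0.8782,-0.4828)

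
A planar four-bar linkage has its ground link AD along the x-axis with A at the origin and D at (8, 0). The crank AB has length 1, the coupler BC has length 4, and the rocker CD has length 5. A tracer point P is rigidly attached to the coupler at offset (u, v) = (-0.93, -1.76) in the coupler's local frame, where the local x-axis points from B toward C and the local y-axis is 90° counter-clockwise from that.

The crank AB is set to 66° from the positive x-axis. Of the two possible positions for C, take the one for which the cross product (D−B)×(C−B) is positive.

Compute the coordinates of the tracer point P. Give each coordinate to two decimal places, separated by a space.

A=(0,0), D=(8.00,0)
B = A + 1.00·(cos66°, sin66°) = (0.4067, 0.9135)
|BD| = 7.6480
circle(B,4.00) ∩ circle(D,5.00): a=3.2356, h=2.3518
  candidates: C₊=(3.9001,2.8620) cross=17.986; C₋=(3.3383,-1.8079) cross=-17.986
  mode + wants cross > 0 → take C=(3.9001,2.8620) (cross=17.986)
ex = (C−B)/|BC| = (0.8733,0.4871); ey = (-0.4871,0.8733)
P = B + -0.93·ex + -1.76·ey = (0.4518,-1.0765)

0.45 -1.08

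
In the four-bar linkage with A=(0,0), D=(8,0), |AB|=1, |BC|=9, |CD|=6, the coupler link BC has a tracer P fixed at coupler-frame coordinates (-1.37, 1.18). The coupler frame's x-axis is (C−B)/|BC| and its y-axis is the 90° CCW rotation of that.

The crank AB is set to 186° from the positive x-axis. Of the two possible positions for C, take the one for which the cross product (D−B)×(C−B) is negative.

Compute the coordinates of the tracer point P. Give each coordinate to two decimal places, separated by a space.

A=(0,0), D=(8.00,0)
B = A + 1.00·(cos186°, sin186°) = (-0.9945, -0.1045)
|BD| = 8.9951
circle(B,9.00) ∩ circle(D,6.00): a=6.9989, h=5.6582
  candidates: C₊=(5.9382,5.6346) cross=50.896; C₋=(6.0697,-5.6810) cross=-50.896
  mode - wants cross < 0 → take C=(6.0697,-5.6810) (cross=-50.896)
ex = (C−B)/|BC| = (0.7849,-0.6196); ey = (0.6196,0.7849)
P = B + -1.37·ex + 1.18·ey = (-1.3387,1.6705)

-1.34 1.67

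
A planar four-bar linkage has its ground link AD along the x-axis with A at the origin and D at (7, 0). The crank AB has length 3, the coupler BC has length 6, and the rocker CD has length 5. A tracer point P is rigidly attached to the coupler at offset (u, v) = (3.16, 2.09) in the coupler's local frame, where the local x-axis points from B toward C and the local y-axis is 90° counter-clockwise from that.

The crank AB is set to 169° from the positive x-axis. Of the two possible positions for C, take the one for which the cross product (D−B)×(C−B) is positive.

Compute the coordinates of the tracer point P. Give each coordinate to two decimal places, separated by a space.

A=(0,0), D=(7.00,0)
B = A + 3.00·(cos169°, sin169°) = (-2.9449, 0.5724)
|BD| = 9.9613
circle(B,6.00) ∩ circle(D,5.00): a=5.5328, h=2.3212
  candidates: C₊=(2.7122,2.5719) cross=23.122; C₋=(2.4454,-2.0629) cross=-23.122
  mode + wants cross > 0 → take C=(2.7122,2.5719) (cross=23.122)
ex = (C−B)/|BC| = (0.9428,0.3332); ey = (-0.3332,0.9428)
P = B + 3.16·ex + 2.09·ey = (-0.6620,3.5960)

-0.66 3.60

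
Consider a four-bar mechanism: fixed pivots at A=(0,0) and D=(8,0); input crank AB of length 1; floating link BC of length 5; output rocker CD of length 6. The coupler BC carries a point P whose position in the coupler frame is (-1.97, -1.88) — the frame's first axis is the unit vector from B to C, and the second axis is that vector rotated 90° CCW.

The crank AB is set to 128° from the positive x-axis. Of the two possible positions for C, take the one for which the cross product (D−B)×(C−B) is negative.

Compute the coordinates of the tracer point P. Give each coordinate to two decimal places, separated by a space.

A=(0,0), D=(8.00,0)
B = A + 1.00·(cos128°, sin128°) = (-0.6157, 0.7880)
|BD| = 8.6516
circle(B,5.00) ∩ circle(D,6.00): a=3.6901, h=3.3739
  candidates: C₊=(3.3664,3.8118) cross=29.190; C₋=(2.7518,-2.9080) cross=-29.190
  mode - wants cross < 0 → take C=(2.7518,-2.9080) (cross=-29.190)
ex = (C−B)/|BC| = (0.6735,-0.7392); ey = (0.7392,0.6735)
P = B + -1.97·ex + -1.88·ey = (-3.3321,0.9781)

-3.33 0.98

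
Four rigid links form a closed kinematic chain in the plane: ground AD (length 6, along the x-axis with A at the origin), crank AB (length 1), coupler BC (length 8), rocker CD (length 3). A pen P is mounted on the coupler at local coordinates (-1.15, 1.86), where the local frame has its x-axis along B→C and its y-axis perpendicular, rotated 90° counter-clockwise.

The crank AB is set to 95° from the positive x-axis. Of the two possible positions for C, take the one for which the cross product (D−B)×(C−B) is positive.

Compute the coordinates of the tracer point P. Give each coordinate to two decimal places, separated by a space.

-1.55 2.62

A=(0,0), D=(6.00,0)
B = A + 1.00·(cos95°, sin95°) = (-0.0872, 0.9962)
|BD| = 6.1681
circle(B,8.00) ∩ circle(D,3.00): a=7.5425, h=2.6667
  candidates: C₊=(7.7870,2.4097) cross=16.448; C₋=(6.9256,-2.8536) cross=-16.448
  mode + wants cross > 0 → take C=(7.7870,2.4097) (cross=16.448)
ex = (C−B)/|BC| = (0.9843,0.1767); ey = (-0.1767,0.9843)
P = B + -1.15·ex + 1.86·ey = (-1.5477,2.6237)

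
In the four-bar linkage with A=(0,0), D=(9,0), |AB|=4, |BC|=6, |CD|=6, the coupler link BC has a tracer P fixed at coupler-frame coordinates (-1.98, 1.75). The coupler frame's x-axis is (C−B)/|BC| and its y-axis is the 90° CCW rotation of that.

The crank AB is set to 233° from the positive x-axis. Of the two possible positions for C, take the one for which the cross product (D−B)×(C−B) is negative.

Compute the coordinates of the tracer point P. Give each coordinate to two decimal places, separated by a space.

A=(0,0), D=(9.00,0)
B = A + 4.00·(cos233°, sin233°) = (-2.4073, -3.1945)
|BD| = 11.8461
circle(B,6.00) ∩ circle(D,6.00): a=5.9231, h=0.9578
  candidates: C₊=(3.0381,-0.6750) cross=11.346; C₋=(3.5547,-2.5196) cross=-11.346
  mode - wants cross < 0 → take C=(3.5547,-2.5196) (cross=-11.346)
ex = (C−B)/|BC| = (0.9937,0.1125); ey = (-0.1125,0.9937)
P = B + -1.98·ex + 1.75·ey = (-4.5716,-1.6784)

-4.57 -1.68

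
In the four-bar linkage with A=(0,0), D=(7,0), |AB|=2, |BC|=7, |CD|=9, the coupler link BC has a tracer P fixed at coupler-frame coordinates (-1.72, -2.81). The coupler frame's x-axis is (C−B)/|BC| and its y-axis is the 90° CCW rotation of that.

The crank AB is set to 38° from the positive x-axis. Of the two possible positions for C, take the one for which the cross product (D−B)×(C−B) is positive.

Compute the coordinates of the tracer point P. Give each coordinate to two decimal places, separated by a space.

A=(0,0), D=(7.00,0)
B = A + 2.00·(cos38°, sin38°) = (1.5760, 1.2313)
|BD| = 5.5620
circle(B,7.00) ∩ circle(D,9.00): a=-0.0957, h=6.9993
  candidates: C₊=(3.0322,8.0782) cross=38.930; C₋=(-0.0668,-5.5732) cross=-38.930
  mode + wants cross > 0 → take C=(3.0322,8.0782) (cross=38.930)
ex = (C−B)/|BC| = (0.2080,0.9781); ey = (-0.9781,0.2080)
P = B + -1.72·ex + -2.81·ey = (3.9667,-1.0356)

3.97 -1.04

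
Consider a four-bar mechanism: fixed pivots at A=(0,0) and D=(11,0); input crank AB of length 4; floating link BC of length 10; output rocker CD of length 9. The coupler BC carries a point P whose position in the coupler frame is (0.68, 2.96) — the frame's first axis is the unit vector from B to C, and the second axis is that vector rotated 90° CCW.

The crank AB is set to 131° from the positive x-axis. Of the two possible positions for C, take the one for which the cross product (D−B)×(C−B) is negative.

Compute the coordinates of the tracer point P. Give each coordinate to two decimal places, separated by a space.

0.14 4.28

A=(0,0), D=(11.00,0)
B = A + 4.00·(cos131°, sin131°) = (-2.6242, 3.0188)
|BD| = 13.9547
circle(B,10.00) ∩ circle(D,9.00): a=7.6581, h=6.4306
  candidates: C₊=(6.2437,7.6405) cross=89.738; C₋=(3.4614,-4.9162) cross=-89.738
  mode - wants cross < 0 → take C=(3.4614,-4.9162) (cross=-89.738)
ex = (C−B)/|BC| = (0.6086,-0.7935); ey = (0.7935,0.6086)
P = B + 0.68·ex + 2.96·ey = (0.1384,4.2806)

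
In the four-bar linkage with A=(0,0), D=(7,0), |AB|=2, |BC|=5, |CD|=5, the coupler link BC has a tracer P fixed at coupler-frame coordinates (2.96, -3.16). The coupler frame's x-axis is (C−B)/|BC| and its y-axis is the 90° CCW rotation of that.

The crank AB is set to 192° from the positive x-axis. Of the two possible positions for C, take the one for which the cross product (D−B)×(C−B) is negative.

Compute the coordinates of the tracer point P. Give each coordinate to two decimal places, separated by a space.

-0.51 -4.50

A=(0,0), D=(7.00,0)
B = A + 2.00·(cos192°, sin192°) = (-1.9563, -0.4158)
|BD| = 8.9659
circle(B,5.00) ∩ circle(D,5.00): a=4.4830, h=2.2143
  candidates: C₊=(2.4192,2.0040) cross=19.853; C₋=(2.6245,-2.4198) cross=-19.853
  mode - wants cross < 0 → take C=(2.6245,-2.4198) (cross=-19.853)
ex = (C−B)/|BC| = (0.9162,-0.4008); ey = (0.4008,0.9162)
P = B + 2.96·ex + -3.16·ey = (-0.5109,-4.4973)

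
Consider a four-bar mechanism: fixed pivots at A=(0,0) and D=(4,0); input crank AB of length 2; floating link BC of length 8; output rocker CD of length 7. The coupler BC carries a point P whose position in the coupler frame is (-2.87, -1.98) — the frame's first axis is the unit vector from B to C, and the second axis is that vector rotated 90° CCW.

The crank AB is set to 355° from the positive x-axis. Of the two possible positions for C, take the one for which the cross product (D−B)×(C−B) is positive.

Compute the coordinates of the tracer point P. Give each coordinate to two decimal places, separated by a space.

2.19 -3.66

A=(0,0), D=(4.00,0)
B = A + 2.00·(cos355°, sin355°) = (1.9924, -0.1743)
|BD| = 2.0152
circle(B,8.00) ∩ circle(D,7.00): a=4.7294, h=6.4524
  candidates: C₊=(6.1459,6.6630) cross=13.003; C₋=(7.2622,-6.1934) cross=-13.003
  mode + wants cross > 0 → take C=(6.1459,6.6630) (cross=13.003)
ex = (C−B)/|BC| = (0.5192,0.8547); ey = (-0.8547,0.5192)
P = B + -2.87·ex + -1.98·ey = (2.1945,-3.6552)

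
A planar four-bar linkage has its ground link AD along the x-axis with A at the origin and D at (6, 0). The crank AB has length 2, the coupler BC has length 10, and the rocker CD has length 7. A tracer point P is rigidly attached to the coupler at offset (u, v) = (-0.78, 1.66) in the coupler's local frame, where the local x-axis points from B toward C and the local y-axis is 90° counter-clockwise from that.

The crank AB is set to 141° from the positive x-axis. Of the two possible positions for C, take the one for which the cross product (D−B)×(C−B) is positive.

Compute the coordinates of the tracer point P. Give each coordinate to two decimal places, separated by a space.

-3.14 2.18

A=(0,0), D=(6.00,0)
B = A + 2.00·(cos141°, sin141°) = (-1.5543, 1.2586)
|BD| = 7.6584
circle(B,10.00) ∩ circle(D,7.00): a=7.1589, h=6.9822
  candidates: C₊=(6.6547,6.9693) cross=53.472; C₋=(4.3597,-6.8051) cross=-53.472
  mode + wants cross > 0 → take C=(6.6547,6.9693) (cross=53.472)
ex = (C−B)/|BC| = (0.8209,0.5711); ey = (-0.5711,0.8209)
P = B + -0.78·ex + 1.66·ey = (-3.1426,2.1759)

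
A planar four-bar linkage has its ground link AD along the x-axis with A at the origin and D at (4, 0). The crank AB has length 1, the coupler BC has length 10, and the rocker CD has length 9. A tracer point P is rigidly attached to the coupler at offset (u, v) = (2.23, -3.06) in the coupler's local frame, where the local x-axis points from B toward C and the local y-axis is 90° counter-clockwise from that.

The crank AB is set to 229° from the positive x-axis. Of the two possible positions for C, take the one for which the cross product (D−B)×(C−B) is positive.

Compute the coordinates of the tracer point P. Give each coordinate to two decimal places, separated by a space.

2.92 0.50

A=(0,0), D=(4.00,0)
B = A + 1.00·(cos229°, sin229°) = (-0.6561, -0.7547)
|BD| = 4.7168
circle(B,10.00) ∩ circle(D,9.00): a=4.3725, h=8.9934
  candidates: C₊=(2.2211,8.8224) cross=42.420; C₋=(5.0991,-8.9326) cross=-42.420
  mode + wants cross > 0 → take C=(2.2211,8.8224) (cross=42.420)
ex = (C−B)/|BC| = (0.2877,0.9577); ey = (-0.9577,0.2877)
P = B + 2.23·ex + -3.06·ey = (2.9162,0.5006)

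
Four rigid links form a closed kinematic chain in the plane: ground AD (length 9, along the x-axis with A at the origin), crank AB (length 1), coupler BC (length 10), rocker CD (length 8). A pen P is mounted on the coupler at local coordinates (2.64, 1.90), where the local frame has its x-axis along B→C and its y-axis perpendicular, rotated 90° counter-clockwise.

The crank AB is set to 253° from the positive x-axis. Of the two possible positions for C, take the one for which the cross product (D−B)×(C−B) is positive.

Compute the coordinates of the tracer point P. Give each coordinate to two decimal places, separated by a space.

-0.31 2.30

A=(0,0), D=(9.00,0)
B = A + 1.00·(cos253°, sin253°) = (-0.2924, -0.9563)
|BD| = 9.3415
circle(B,10.00) ∩ circle(D,8.00): a=6.5976, h=7.5147
  candidates: C₊=(5.5013,7.1944) cross=70.199; C₋=(7.0399,-7.7562) cross=-70.199
  mode + wants cross > 0 → take C=(5.5013,7.1944) (cross=70.199)
ex = (C−B)/|BC| = (0.5794,0.8151); ey = (-0.8151,0.5794)
P = B + 2.64·ex + 1.90·ey = (-0.3115,2.2963)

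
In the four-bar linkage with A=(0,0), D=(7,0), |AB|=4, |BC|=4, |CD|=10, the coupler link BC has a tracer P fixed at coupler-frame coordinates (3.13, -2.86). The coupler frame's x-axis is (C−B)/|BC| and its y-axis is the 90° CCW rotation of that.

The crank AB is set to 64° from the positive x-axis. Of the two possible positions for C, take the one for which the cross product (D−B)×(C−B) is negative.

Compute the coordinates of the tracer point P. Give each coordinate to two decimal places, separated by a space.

-1.21 6.63

A=(0,0), D=(7.00,0)
B = A + 4.00·(cos64°, sin64°) = (1.7535, 3.5952)
|BD| = 6.3601
circle(B,4.00) ∩ circle(D,10.00): a=-3.4236, h=2.0686
  candidates: C₊=(0.0987,7.2368) cross=13.157; C₋=(-2.2400,3.8240) cross=-13.157
  mode - wants cross < 0 → take C=(-2.2400,3.8240) (cross=-13.157)
ex = (C−B)/|BC| = (-0.9984,0.0572); ey = (-0.0572,-0.9984)
P = B + 3.13·ex + -2.86·ey = (-1.2078,6.6296)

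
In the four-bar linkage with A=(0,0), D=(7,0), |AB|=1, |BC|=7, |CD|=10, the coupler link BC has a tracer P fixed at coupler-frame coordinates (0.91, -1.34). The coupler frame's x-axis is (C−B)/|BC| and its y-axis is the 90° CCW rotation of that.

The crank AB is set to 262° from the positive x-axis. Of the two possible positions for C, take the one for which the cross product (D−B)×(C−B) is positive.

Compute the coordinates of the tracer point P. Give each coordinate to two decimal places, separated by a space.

A=(0,0), D=(7.00,0)
B = A + 1.00·(cos262°, sin262°) = (-0.1392, -0.9903)
|BD| = 7.2075
circle(B,7.00) ∩ circle(D,10.00): a=0.0658, h=6.9997
  candidates: C₊=(-1.0357,5.9521) cross=50.450; C₋=(0.8877,-7.9145) cross=-50.450
  mode + wants cross > 0 → take C=(-1.0357,5.9521) (cross=50.450)
ex = (C−B)/|BC| = (-0.1281,0.9918); ey = (-0.9918,-0.1281)
P = B + 0.91·ex + -1.34·ey = (1.0732,0.0839)

1.07 0.08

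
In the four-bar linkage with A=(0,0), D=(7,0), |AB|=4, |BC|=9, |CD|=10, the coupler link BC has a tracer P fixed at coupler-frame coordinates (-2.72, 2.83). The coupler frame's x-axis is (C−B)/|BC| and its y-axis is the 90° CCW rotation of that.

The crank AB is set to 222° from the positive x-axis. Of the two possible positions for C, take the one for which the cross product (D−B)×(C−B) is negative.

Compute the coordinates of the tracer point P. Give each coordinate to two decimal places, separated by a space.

A=(0,0), D=(7.00,0)
B = A + 4.00·(cos222°, sin222°) = (-2.9726, -2.6765)
|BD| = 10.3255
circle(B,9.00) ∩ circle(D,10.00): a=4.2427, h=7.9372
  candidates: C₊=(-0.9323,6.0892) cross=81.956; C₋=(3.1825,-9.2427) cross=-81.956
  mode - wants cross < 0 → take C=(3.1825,-9.2427) (cross=-81.956)
ex = (C−B)/|BC| = (0.6839,-0.7296); ey = (0.7296,0.6839)
P = B + -2.72·ex + 2.83·ey = (-2.7681,1.2434)

-2.77 1.24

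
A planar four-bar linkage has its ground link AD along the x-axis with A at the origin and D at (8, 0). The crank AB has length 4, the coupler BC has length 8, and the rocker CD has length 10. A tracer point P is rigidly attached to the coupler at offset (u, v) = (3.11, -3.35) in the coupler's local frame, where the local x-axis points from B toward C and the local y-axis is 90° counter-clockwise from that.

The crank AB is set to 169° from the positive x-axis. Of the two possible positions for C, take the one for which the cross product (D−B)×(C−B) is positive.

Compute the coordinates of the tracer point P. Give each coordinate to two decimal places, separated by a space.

A=(0,0), D=(8.00,0)
B = A + 4.00·(cos169°, sin169°) = (-3.9265, 0.7632)
|BD| = 11.9509
circle(B,8.00) ∩ circle(D,10.00): a=4.4693, h=6.6352
  candidates: C₊=(0.9574,7.0994) cross=79.296; C₋=(0.1099,-6.1438) cross=-79.296
  mode + wants cross > 0 → take C=(0.9574,7.0994) (cross=79.296)
ex = (C−B)/|BC| = (0.6105,0.7920); ey = (-0.7920,0.6105)
P = B + 3.11·ex + -3.35·ey = (0.6254,1.1813)

0.63 1.18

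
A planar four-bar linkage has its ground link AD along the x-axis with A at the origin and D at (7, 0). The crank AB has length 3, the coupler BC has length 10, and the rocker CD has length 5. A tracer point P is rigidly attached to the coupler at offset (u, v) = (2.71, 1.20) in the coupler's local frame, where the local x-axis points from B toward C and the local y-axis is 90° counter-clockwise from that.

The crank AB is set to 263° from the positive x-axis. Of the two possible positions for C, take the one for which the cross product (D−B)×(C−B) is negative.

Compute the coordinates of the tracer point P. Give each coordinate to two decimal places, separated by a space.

2.48 -2.15

A=(0,0), D=(7.00,0)
B = A + 3.00·(cos263°, sin263°) = (-0.3656, -2.9776)
|BD| = 7.9447
circle(B,10.00) ∩ circle(D,5.00): a=8.6925, h=4.9438
  candidates: C₊=(5.8404,4.8637) cross=39.277; C₋=(9.5462,-4.3032) cross=-39.277
  mode - wants cross < 0 → take C=(9.5462,-4.3032) (cross=-39.277)
ex = (C−B)/|BC| = (0.9912,-0.1326); ey = (0.1326,0.9912)
P = B + 2.71·ex + 1.20·ey = (2.4795,-2.1474)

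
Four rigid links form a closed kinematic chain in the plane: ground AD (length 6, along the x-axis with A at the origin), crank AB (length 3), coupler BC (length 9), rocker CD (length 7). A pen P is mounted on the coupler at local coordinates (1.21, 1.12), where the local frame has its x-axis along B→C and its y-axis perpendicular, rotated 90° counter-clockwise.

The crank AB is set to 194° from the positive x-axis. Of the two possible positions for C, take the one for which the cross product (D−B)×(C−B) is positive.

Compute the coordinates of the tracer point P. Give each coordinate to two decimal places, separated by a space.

-3.01 0.92

A=(0,0), D=(6.00,0)
B = A + 3.00·(cos194°, sin194°) = (-2.9109, -0.7258)
|BD| = 8.9404
circle(B,9.00) ∩ circle(D,7.00): a=6.2598, h=6.4664
  candidates: C₊=(2.8033,6.2275) cross=57.812; C₋=(3.8532,-6.6627) cross=-57.812
  mode + wants cross > 0 → take C=(2.8033,6.2275) (cross=57.812)
ex = (C−B)/|BC| = (0.6349,0.7726); ey = (-0.7726,0.6349)
P = B + 1.21·ex + 1.12·ey = (-3.0079,0.9202)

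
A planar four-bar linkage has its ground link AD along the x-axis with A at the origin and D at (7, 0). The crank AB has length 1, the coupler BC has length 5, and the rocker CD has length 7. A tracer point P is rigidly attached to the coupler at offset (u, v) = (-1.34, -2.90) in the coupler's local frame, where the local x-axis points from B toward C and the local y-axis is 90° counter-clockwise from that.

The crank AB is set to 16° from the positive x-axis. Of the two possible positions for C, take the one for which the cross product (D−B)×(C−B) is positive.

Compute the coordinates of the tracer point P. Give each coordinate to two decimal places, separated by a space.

A=(0,0), D=(7.00,0)
B = A + 1.00·(cos16°, sin16°) = (0.9613, 0.2756)
|BD| = 6.0450
circle(B,5.00) ∩ circle(D,7.00): a=1.0374, h=4.8912
  candidates: C₊=(2.2206,5.1144) cross=29.567; C₋=(1.7746,-4.6578) cross=-29.567
  mode + wants cross > 0 → take C=(2.2206,5.1144) (cross=29.567)
ex = (C−B)/|BC| = (0.2519,0.9678); ey = (-0.9678,0.2519)
P = B + -1.34·ex + -2.90·ey = (3.4303,-1.7516)

3.43 -1.75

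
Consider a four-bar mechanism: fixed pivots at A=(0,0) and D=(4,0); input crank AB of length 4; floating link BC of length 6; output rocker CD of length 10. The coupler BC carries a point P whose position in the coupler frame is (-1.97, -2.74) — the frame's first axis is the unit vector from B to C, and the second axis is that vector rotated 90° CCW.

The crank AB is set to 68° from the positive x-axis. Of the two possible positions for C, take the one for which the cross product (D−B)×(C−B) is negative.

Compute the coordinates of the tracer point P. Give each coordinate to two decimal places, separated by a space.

A=(0,0), D=(4.00,0)
B = A + 4.00·(cos68°, sin68°) = (1.4984, 3.7087)
|BD| = 4.4735
circle(B,6.00) ∩ circle(D,10.00): a=-4.9164, h=3.4393
  candidates: C₊=(1.6006,9.7079) cross=15.386; C₋=(-4.1021,5.8614) cross=-15.386
  mode - wants cross < 0 → take C=(-4.1021,5.8614) (cross=-15.386)
ex = (C−B)/|BC| = (-0.9334,0.3588); ey = (-0.3588,-0.9334)
P = B + -1.97·ex + -2.74·ey = (4.3203,5.5595)

4.32 5.56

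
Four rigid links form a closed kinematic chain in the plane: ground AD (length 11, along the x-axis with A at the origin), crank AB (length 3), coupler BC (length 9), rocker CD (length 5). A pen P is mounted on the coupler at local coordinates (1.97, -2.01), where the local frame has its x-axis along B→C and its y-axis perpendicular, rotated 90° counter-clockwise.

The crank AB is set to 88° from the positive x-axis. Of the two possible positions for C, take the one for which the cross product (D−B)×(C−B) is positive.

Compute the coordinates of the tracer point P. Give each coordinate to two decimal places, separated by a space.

2.40 1.36

A=(0,0), D=(11.00,0)
B = A + 3.00·(cos88°, sin88°) = (0.1047, 2.9982)
|BD| = 11.3003
circle(B,9.00) ∩ circle(D,5.00): a=8.1280, h=3.8647
  candidates: C₊=(8.9667,4.5679) cross=43.673; C₋=(6.9160,-2.8846) cross=-43.673
  mode + wants cross > 0 → take C=(8.9667,4.5679) (cross=43.673)
ex = (C−B)/|BC| = (0.9847,0.1744); ey = (-0.1744,0.9847)
P = B + 1.97·ex + -2.01·ey = (2.3951,1.3626)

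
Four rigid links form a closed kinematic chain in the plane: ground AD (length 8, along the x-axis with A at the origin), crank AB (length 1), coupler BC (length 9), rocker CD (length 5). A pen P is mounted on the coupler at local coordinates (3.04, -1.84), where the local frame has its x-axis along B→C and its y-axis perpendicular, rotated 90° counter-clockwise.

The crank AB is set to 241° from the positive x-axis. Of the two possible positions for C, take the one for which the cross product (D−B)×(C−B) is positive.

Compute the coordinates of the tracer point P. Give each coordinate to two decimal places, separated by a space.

A=(0,0), D=(8.00,0)
B = A + 1.00·(cos241°, sin241°) = (-0.4848, -0.8746)
|BD| = 8.5298
circle(B,9.00) ∩ circle(D,5.00): a=7.5475, h=4.9026
  candidates: C₊=(6.5202,4.7760) cross=41.818; C₋=(7.5256,-4.9774) cross=-41.818
  mode + wants cross > 0 → take C=(6.5202,4.7760) (cross=41.818)
ex = (C−B)/|BC| = (0.7783,0.6278); ey = (-0.6278,0.7783)
P = B + 3.04·ex + -1.84·ey = (3.0366,-0.3981)

3.04 -0.40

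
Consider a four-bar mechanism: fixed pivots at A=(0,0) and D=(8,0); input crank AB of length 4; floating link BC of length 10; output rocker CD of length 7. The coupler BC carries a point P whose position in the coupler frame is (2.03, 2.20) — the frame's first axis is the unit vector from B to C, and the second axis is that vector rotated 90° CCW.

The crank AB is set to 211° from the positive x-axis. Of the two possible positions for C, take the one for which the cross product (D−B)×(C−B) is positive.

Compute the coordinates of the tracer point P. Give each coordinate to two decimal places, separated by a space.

A=(0,0), D=(8.00,0)
B = A + 4.00·(cos211°, sin211°) = (-3.4287, -2.0602)
|BD| = 11.6129
circle(B,10.00) ∩ circle(D,7.00): a=8.0023, h=5.9970
  candidates: C₊=(3.3828,5.2613) cross=69.642; C₋=(5.5106,-6.5424) cross=-69.642
  mode + wants cross > 0 → take C=(3.3828,5.2613) (cross=69.642)
ex = (C−B)/|BC| = (0.6811,0.7321); ey = (-0.7321,0.6811)
P = B + 2.03·ex + 2.20·ey = (-3.6567,0.9246)

-3.66 0.92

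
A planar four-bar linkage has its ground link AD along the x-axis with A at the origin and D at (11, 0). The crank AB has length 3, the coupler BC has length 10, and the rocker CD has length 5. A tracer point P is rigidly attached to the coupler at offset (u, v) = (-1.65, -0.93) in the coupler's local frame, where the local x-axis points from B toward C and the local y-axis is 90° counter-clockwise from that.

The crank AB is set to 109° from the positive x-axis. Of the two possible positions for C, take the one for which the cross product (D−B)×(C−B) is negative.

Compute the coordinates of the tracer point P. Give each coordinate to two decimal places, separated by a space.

A=(0,0), D=(11.00,0)
B = A + 3.00·(cos109°, sin109°) = (-0.9767, 2.8366)
|BD| = 12.3080
circle(B,10.00) ∩ circle(D,5.00): a=9.2008, h=3.9173
  candidates: C₊=(8.8792,4.5279) cross=48.214; C₋=(7.0736,-3.0957) cross=-48.214
  mode - wants cross < 0 → take C=(7.0736,-3.0957) (cross=-48.214)
ex = (C−B)/|BC| = (0.8050,-0.5932); ey = (0.5932,0.8050)
P = B + -1.65·ex + -0.93·ey = (-2.8567,3.0667)

-2.86 3.07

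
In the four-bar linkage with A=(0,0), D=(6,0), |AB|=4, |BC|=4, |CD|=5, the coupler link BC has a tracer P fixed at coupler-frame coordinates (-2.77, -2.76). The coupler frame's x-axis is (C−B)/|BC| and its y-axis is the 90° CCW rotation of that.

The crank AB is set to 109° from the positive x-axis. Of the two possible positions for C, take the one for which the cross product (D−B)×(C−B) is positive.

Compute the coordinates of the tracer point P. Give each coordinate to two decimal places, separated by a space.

-4.09 1.04

A=(0,0), D=(6.00,0)
B = A + 4.00·(cos109°, sin109°) = (-1.3023, 3.7821)
|BD| = 8.2236
circle(B,4.00) ∩ circle(D,5.00): a=3.5646, h=1.8149
  candidates: C₊=(2.6976,3.7542) cross=14.925; C₋=(1.0283,0.5312) cross=-14.925
  mode + wants cross > 0 → take C=(2.6976,3.7542) (cross=14.925)
ex = (C−B)/|BC| = (1.0000,-0.0070); ey = (0.0070,1.0000)
P = B + -2.77·ex + -2.76·ey = (-4.0914,1.0414)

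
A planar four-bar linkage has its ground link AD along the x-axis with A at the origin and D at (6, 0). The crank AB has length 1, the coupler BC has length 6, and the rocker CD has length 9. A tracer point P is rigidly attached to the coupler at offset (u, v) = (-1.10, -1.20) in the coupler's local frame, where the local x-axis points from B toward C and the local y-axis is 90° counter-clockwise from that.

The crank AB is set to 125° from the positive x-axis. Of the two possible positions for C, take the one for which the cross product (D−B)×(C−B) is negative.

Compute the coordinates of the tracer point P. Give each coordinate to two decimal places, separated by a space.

A=(0,0), D=(6.00,0)
B = A + 1.00·(cos125°, sin125°) = (-0.5736, 0.8192)
|BD| = 6.6244
circle(B,6.00) ∩ circle(D,9.00): a=-0.0843, h=5.9994
  candidates: C₊=(0.0846,6.7829) cross=39.743; C₋=(-1.3991,-5.1238) cross=-39.743
  mode - wants cross < 0 → take C=(-1.3991,-5.1238) (cross=-39.743)
ex = (C−B)/|BC| = (-0.1376,-0.9905); ey = (0.9905,-0.1376)
P = B + -1.10·ex + -1.20·ey = (-1.6108,2.0738)

-1.61 2.07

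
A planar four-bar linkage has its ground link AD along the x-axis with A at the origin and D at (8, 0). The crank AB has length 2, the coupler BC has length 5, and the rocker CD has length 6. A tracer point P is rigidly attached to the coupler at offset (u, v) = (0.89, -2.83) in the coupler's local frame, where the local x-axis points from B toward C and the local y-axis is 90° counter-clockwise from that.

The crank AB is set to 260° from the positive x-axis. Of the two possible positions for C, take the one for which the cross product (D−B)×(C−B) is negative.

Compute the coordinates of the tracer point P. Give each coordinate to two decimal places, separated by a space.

A=(0,0), D=(8.00,0)
B = A + 2.00·(cos260°, sin260°) = (-0.3473, -1.9696)
|BD| = 8.5765
circle(B,5.00) ∩ circle(D,6.00): a=3.6470, h=3.4205
  candidates: C₊=(2.4167,2.1970) cross=29.336; C₋=(3.9877,-4.4611) cross=-29.336
  mode - wants cross < 0 → take C=(3.9877,-4.4611) (cross=-29.336)
ex = (C−B)/|BC| = (0.8670,-0.4983); ey = (0.4983,0.8670)
P = B + 0.89·ex + -2.83·ey = (-0.9859,-4.8667)

-0.99 -4.87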